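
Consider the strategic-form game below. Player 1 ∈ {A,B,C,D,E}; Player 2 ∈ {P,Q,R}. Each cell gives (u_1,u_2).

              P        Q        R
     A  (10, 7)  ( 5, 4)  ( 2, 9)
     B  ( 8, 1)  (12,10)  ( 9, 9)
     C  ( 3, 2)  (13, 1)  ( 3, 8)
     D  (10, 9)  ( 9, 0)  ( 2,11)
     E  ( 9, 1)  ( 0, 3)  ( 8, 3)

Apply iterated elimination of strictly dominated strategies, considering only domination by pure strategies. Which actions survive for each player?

P2 drop P (R beats it: A:9>7 B:9>1 C:8>2 D:11>9 E:3>1)
P1 drop A (B beats it: Q:12>5 R:9>2)
P1 drop D (B beats it: Q:12>9 R:9>2)
P1 drop E (B beats it: Q:12>0 R:9>8)
P1→{B,C} P2→{Q,R}

Survivors P1:{B,C} P2:{Q,R}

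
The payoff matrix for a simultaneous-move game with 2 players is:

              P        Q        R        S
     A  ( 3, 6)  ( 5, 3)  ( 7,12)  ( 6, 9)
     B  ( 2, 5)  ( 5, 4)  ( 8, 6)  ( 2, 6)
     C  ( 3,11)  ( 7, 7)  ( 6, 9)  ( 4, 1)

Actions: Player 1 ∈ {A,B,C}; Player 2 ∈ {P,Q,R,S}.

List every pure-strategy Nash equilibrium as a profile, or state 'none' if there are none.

(A,P): not NE [P2→R gives 12>6]
(A,Q): not NE [P1→C gives 7>5; P2→R gives 12>3]
(A,R): not NE [P1→B gives 8>7]
(A,S): not NE [P2→R gives 12>9]
(B,P): not NE [P1→C gives 3>2; P2→S gives 6>5]
(B,Q): not NE [P1→C gives 7>5; P2→S gives 6>4]
(B,R): NE
(B,S): not NE [P1→A gives 6>2]
(C,P): NE
(C,Q): not NE [P2→P gives 11>7]
(C,R): not NE [P1→B gives 8>6; P2→P gives 11>9]
(C,S): not NE [P1→A gives 6>4; P2→P gives 11>1]

Nash profiles: (B,R), (C,P)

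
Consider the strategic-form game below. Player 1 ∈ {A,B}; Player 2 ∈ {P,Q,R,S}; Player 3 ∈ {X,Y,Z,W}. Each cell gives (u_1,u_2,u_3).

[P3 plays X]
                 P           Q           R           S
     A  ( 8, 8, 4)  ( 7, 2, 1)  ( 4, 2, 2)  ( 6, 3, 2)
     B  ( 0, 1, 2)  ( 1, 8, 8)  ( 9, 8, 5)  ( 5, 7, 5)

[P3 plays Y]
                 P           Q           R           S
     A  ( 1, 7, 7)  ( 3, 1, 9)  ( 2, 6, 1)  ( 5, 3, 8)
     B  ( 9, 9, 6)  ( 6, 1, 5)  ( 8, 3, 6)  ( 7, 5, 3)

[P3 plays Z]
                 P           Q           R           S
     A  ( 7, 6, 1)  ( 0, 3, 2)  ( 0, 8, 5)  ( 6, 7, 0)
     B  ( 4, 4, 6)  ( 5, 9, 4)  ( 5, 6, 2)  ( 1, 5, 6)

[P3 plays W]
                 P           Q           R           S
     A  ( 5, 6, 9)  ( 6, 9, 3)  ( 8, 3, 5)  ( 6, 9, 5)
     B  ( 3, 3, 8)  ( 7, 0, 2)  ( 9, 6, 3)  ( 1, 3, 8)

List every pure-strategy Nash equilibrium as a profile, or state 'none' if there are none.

(A,P,X): not NE [P3→W gives 9>4]
(A,P,Y): not NE [P1→B gives 9>1; P3→W gives 9>7]
(A,P,Z): not NE [P2→R gives 8>6; P3→W gives 9>1]
(A,P,W): not NE [P2→S gives 9>6]
(A,Q,X): not NE [P2→P gives 8>2; P3→Y gives 9>1]
(A,Q,Y): not NE [P1→B gives 6>3; P2→P gives 7>1]
(A,Q,Z): not NE [P1→B gives 5>0; P2→R gives 8>3; P3→Y gives 9>2]
(A,Q,W): not NE [P1→B gives 7>6; P3→Y gives 9>3]
(A,R,X): not NE [P1→B gives 9>4; P2→P gives 8>2; P3→W gives 5>2]
(A,R,Y): not NE [P1→B gives 8>2; P2→P gives 7>6; P3→W gives 5>1]
(A,R,Z): not NE [P1→B gives 5>0]
(A,R,W): not NE [P1→B gives 9>8; P2→S gives 9>3]
(A,S,X): not NE [P2→P gives 8>3; P3→Y gives 8>2]
(A,S,Y): not NE [P1→B gives 7>5; P2→P gives 7>3]
(A,S,Z): not NE [P2→R gives 8>7; P3→Y gives 8>0]
(A,S,W): not NE [P3→Y gives 8>5]
(B,P,X): not NE [P1→A gives 8>0; P2→R gives 8>1; P3→W gives 8>2]
(B,P,Y): not NE [P3→W gives 8>6]
(B,P,Z): not NE [P1→A gives 7>4; P2→Q gives 9>4; P3→W gives 8>6]
(B,P,W): not NE [P1→A gives 5>3; P2→R gives 6>3]
(B,Q,X): not NE [P1→A gives 7>1]
(B,Q,Y): not NE [P2→P gives 9>1; P3→X gives 8>5]
(B,Q,Z): not NE [P3→X gives 8>4]
(B,Q,W): not NE [P2→R gives 6>0; P3→X gives 8>2]
(B,R,X): not NE [P3→Y gives 6>5]
(B,R,Y): not NE [P2→P gives 9>3]
(B,R,Z): not NE [P2→Q gives 9>6; P3→Y gives 6>2]
(B,R,W): not NE [P3→Y gives 6>3]
(B,S,X): not NE [P1→A gives 6>5; P2→R gives 8>7; P3→W gives 8>5]
(B,S,Y): not NE [P2→P gives 9>5; P3→W gives 8>3]
(B,S,Z): not NE [P1→A gives 6>1; P2→Q gives 9>5; P3→W gives 8>6]
(B,S,W): not NE [P1→A gives 6>1; P2→R gives 6>3]

Equilibria: none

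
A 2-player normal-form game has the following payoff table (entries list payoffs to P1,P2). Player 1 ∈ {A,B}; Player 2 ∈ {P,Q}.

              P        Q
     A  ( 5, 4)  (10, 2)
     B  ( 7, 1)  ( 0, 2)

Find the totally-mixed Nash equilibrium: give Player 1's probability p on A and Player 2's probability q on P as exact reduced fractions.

p=1/3, q=5/6

P1 indiff ⇒ q·5+(1-q)·10 = q·7+(1-q)·0 ⇒ q(-2) = (1-q)(-10) ⇒ q = 5/6
P2 indiff ⇒ p·4+(1-p)·1 = p·2+(1-p)·2 ⇒ p(2) = (1-p)(1) ⇒ p = 1/3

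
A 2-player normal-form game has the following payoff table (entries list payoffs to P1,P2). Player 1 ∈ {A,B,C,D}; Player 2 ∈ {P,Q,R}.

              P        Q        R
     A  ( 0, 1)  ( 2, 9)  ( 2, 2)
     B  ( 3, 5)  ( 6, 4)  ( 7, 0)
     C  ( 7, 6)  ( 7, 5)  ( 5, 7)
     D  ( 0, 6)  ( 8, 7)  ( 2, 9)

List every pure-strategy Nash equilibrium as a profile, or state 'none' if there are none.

(A,P): not NE [P1→C gives 7>0; P2→Q gives 9>1]
(A,Q): not NE [P1→D gives 8>2]
(A,R): not NE [P1→B gives 7>2; P2→Q gives 9>2]
(B,P): not NE [P1→C gives 7>3]
(B,Q): not NE [P1→D gives 8>6; P2→P gives 5>4]
(B,R): not NE [P2→P gives 5>0]
(C,P): not NE [P2→R gives 7>6]
(C,Q): not NE [P1→D gives 8>7; P2→R gives 7>5]
(C,R): not NE [P1→B gives 7>5]
(D,P): not NE [P1→C gives 7>0; P2→R gives 9>6]
(D,Q): not NE [P2→R gives 9>7]
(D,R): not NE [P1→B gives 7>2]

PSNE: ∅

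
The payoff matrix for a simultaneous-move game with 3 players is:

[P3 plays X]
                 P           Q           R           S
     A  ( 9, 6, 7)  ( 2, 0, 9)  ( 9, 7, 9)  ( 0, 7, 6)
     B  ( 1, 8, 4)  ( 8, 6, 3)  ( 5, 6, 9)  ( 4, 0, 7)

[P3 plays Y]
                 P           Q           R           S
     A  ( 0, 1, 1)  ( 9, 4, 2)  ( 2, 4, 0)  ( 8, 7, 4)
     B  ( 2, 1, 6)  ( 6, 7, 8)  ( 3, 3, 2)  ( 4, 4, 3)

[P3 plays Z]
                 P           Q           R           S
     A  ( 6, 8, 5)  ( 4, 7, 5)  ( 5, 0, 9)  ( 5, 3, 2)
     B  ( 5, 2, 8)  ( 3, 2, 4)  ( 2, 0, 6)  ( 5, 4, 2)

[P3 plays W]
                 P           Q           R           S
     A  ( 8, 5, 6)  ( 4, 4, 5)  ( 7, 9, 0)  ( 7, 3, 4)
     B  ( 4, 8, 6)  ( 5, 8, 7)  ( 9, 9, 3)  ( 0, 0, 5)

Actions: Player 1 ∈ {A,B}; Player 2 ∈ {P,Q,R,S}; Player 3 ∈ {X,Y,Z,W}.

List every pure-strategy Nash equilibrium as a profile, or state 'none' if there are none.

(A,P,X): not NE [P2→S gives 7>6]
(A,P,Y): not NE [P1→B gives 2>0; P2→S gives 7>1; P3→X gives 7>1]
(A,P,Z): not NE [P3→X gives 7>5]
(A,P,W): not NE [P2→R gives 9>5; P3→X gives 7>6]
(A,Q,X): not NE [P1→B gives 8>2; P2→S gives 7>0]
(A,Q,Y): not NE [P2→S gives 7>4; P3→X gives 9>2]
(A,Q,Z): not NE [P2→P gives 8>7; P3→X gives 9>5]
(A,Q,W): not NE [P1→B gives 5>4; P2→R gives 9>4; P3→X gives 9>5]
(A,R,X): NE
(A,R,Y): not NE [P1→B gives 3>2; P2→S gives 7>4; P3→Z gives 9>0]
(A,R,Z): not NE [P2→P gives 8>0]
(A,R,W): not NE [P1→B gives 9>7; P3→Z gives 9>0]
(A,S,X): not NE [P1→B gives 4>0]
(A,S,Y): not NE [P3→X gives 6>4]
(A,S,Z): not NE [P2→P gives 8>3; P3→X gives 6>2]
(A,S,W): not NE [P2→R gives 9>3; P3→X gives 6>4]
(B,P,X): not NE [P1→A gives 9>1; P3→Z gives 8>4]
(B,P,Y): not NE [P2→Q gives 7>1; P3→Z gives 8>6]
(B,P,Z): not NE [P1→A gives 6>5; P2→S gives 4>2]
(B,P,W): not NE [P1→A gives 8>4; P2→R gives 9>8; P3→Z gives 8>6]
(B,Q,X): not NE [P2→P gives 8>6; P3→Y gives 8>3]
(B,Q,Y): not NE [P1→A gives 9>6]
(B,Q,Z): not NE [P1→A gives 4>3; P2→S gives 4>2; P3→Y gives 8>4]
(B,Q,W): not NE [P2→R gives 9>8; P3→Y gives 8>7]
(B,R,X): not NE [P1→A gives 9>5; P2→P gives 8>6]
(B,R,Y): not NE [P2→Q gives 7>3; P3→X gives 9>2]
(B,R,Z): not NE [P1→A gives 5>2; P2→S gives 4>0; P3→X gives 9>6]
(B,R,W): not NE [P3→X gives 9>3]
(B,S,X): not NE [P2→P gives 8>0]
(B,S,Y): not NE [P1→A gives 8>4; P2→Q gives 7>4; P3→X gives 7>3]
(B,S,Z): not NE [P3→X gives 7>2]
(B,S,W): not NE [P1→A gives 7>0; P2→R gives 9>0; P3→X gives 7>5]

NE set: (A,R,X)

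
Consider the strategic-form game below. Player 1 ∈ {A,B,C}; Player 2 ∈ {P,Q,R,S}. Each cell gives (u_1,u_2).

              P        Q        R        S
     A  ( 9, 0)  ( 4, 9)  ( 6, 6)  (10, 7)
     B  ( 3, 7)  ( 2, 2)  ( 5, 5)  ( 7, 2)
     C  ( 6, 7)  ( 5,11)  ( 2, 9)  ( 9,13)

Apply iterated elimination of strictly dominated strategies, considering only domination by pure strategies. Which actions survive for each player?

Survivors P1:{A,C} P2:{Q,S}

P1 drop B (A beats it: P:9>3 Q:4>2 R:6>5 S:10>7)
P2 drop P (Q beats it: A:9>0 C:11>7)
P2 drop R (Q beats it: A:9>6 C:11>9)
P1→{A,C} P2→{Q,S}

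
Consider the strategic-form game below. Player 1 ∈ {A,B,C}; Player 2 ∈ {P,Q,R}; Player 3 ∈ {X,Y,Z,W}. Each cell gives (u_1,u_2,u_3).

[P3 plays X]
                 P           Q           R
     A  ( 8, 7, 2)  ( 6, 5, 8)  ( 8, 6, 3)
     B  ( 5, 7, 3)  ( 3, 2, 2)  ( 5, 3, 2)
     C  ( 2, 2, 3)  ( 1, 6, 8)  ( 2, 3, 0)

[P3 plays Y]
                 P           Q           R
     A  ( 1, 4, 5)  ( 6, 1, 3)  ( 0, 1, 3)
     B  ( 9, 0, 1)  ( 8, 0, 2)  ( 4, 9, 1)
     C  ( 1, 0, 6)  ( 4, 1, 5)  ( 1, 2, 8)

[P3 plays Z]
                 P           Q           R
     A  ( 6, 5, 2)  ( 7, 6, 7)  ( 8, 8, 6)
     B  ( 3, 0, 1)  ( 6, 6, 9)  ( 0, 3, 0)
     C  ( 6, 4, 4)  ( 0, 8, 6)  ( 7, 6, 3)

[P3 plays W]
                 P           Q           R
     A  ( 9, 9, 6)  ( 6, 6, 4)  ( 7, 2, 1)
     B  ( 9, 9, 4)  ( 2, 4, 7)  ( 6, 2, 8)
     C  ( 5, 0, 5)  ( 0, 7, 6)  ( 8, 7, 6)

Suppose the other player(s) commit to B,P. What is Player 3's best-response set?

P3 best: {W}

u_3(X vs B,P) = 3
u_3(Y vs B,P) = 1
u_3(Z vs B,P) = 1
u_3(W vs B,P) = 4
max payoff 4 at {W}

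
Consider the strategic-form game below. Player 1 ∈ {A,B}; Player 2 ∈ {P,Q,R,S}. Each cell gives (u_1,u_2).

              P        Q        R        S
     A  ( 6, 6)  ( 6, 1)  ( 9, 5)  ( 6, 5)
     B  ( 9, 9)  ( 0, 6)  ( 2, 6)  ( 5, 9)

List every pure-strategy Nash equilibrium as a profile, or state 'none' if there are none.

(A,P): not NE [P1→B gives 9>6]
(A,Q): not NE [P2→P gives 6>1]
(A,R): not NE [P2→P gives 6>5]
(A,S): not NE [P2→P gives 6>5]
(B,P): NE
(B,Q): not NE [P1→A gives 6>0; P2→S gives 9>6]
(B,R): not NE [P1→A gives 9>2; P2→S gives 9>6]
(B,S): not NE [P1→A gives 6>5]

NE set: (B,P)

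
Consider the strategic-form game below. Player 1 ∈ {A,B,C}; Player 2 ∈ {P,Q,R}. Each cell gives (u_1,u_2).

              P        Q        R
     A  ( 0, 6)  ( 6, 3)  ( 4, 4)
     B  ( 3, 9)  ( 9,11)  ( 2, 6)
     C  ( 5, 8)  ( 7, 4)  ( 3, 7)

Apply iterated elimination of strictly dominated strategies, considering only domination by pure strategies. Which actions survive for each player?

Remaining: P1:{B,C} P2:{P,Q}

P2 drop R (P beats it: A:6>4 B:9>6 C:8>7)
P1 drop A (B beats it: P:3>0 Q:9>6)
P1→{B,C} P2→{P,Q}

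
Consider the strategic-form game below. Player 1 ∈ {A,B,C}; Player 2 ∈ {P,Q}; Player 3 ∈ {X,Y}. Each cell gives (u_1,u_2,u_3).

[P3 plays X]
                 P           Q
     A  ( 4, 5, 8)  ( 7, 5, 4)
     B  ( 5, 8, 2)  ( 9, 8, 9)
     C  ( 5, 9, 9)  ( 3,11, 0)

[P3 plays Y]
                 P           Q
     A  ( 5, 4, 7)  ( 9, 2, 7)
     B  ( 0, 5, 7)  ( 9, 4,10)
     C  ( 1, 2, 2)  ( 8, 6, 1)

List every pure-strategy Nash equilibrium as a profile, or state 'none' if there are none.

(A,P,X): not NE [P1→C gives 5>4]
(A,P,Y): not NE [P3→X gives 8>7]
(A,Q,X): not NE [P1→B gives 9>7; P3→Y gives 7>4]
(A,Q,Y): not NE [P2→P gives 4>2]
(B,P,X): not NE [P3→Y gives 7>2]
(B,P,Y): not NE [P1→A gives 5>0]
(B,Q,X): not NE [P3→Y gives 10>9]
(B,Q,Y): not NE [P2→P gives 5>4]
(C,P,X): not NE [P2→Q gives 11>9]
(C,P,Y): not NE [P1→A gives 5>1; P2→Q gives 6>2; P3→X gives 9>2]
(C,Q,X): not NE [P1→B gives 9>3; P3→Y gives 1>0]
(C,Q,Y): not NE [P1→B gives 9>8]

No pure NE.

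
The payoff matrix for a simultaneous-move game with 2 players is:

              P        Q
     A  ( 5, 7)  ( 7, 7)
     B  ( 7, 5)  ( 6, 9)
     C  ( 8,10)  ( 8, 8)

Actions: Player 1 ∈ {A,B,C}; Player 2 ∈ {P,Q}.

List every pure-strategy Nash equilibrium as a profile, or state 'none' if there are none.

(A,P): not NE [P1→C gives 8>5]
(A,Q): not NE [P1→C gives 8>7]
(B,P): not NE [P1→C gives 8>7; P2→Q gives 9>5]
(B,Q): not NE [P1→C gives 8>6]
(C,P): NE
(C,Q): not NE [P2→P gives 10>8]

Nash profiles: (C,P)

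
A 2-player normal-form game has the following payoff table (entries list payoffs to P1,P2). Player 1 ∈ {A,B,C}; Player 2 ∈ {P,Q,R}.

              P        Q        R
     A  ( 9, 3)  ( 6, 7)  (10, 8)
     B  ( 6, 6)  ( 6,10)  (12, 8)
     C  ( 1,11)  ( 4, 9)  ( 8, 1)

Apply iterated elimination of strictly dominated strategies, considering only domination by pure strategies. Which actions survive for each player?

Remaining: P1:{A,B} P2:{Q,R}

P1 drop C (A beats it: P:9>1 Q:6>4 R:10>8)
P2 drop P (Q beats it: A:7>3 B:10>6)
P1→{A,B} P2→{Q,R}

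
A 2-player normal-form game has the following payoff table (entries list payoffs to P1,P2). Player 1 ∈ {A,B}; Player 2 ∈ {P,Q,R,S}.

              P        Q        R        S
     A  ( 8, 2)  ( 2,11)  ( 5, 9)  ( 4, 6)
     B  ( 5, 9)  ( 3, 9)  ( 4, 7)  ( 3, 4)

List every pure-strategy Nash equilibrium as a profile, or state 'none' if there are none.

(A,P): not NE [P2→Q gives 11>2]
(A,Q): not NE [P1→B gives 3>2]
(A,R): not NE [P2→Q gives 11>9]
(A,S): not NE [P2→Q gives 11>6]
(B,P): not NE [P1→A gives 8>5]
(B,Q): NE
(B,R): not NE [P1→A gives 5>4; P2→Q gives 9>7]
(B,S): not NE [P1→A gives 4>3; P2→Q gives 9>4]

NE set: (B,Q)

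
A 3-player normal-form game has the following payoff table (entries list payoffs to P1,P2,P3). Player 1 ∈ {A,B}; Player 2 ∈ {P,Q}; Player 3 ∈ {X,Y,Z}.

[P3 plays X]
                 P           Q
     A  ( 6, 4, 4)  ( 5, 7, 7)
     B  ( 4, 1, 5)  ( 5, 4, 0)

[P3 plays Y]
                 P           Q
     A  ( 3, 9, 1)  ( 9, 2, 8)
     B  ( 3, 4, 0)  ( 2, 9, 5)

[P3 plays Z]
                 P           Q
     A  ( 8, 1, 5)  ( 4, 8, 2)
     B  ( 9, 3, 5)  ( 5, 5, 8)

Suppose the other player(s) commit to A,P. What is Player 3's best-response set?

P3 best: {Z}

u_3(X vs A,P) = 4
u_3(Y vs A,P) = 1
u_3(Z vs A,P) = 5
max payoff 5 at {Z}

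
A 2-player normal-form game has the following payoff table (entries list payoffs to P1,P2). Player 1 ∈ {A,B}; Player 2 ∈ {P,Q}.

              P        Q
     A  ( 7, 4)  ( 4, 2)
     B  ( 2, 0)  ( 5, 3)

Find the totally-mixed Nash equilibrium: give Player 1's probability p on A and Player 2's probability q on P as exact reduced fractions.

P1 mixes 3/5 on A; P2 mixes 1/6 on P

P1 indiff ⇒ q·7+(1-q)·4 = q·2+(1-q)·5 ⇒ q(5) = (1-q)(1) ⇒ q = 1/6
P2 indiff ⇒ p·4+(1-p)·0 = p·2+(1-p)·3 ⇒ p(2) = (1-p)(3) ⇒ p = 3/5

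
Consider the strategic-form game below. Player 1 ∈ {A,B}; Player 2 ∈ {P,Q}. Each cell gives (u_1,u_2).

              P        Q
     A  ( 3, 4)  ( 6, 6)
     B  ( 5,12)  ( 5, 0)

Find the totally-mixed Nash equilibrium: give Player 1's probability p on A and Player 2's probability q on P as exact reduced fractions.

P1 indiff ⇒ q·3+(1-q)·6 = q·5+(1-q)·5 ⇒ q(-2) = (1-q)(-1) ⇒ q = 1/3
P2 indiff ⇒ p·4+(1-p)·12 = p·6+(1-p)·0 ⇒ p(-2) = (1-p)(-12) ⇒ p = 6/7

P1 mixes 6/7 on A; P2 mixes 1/3 on P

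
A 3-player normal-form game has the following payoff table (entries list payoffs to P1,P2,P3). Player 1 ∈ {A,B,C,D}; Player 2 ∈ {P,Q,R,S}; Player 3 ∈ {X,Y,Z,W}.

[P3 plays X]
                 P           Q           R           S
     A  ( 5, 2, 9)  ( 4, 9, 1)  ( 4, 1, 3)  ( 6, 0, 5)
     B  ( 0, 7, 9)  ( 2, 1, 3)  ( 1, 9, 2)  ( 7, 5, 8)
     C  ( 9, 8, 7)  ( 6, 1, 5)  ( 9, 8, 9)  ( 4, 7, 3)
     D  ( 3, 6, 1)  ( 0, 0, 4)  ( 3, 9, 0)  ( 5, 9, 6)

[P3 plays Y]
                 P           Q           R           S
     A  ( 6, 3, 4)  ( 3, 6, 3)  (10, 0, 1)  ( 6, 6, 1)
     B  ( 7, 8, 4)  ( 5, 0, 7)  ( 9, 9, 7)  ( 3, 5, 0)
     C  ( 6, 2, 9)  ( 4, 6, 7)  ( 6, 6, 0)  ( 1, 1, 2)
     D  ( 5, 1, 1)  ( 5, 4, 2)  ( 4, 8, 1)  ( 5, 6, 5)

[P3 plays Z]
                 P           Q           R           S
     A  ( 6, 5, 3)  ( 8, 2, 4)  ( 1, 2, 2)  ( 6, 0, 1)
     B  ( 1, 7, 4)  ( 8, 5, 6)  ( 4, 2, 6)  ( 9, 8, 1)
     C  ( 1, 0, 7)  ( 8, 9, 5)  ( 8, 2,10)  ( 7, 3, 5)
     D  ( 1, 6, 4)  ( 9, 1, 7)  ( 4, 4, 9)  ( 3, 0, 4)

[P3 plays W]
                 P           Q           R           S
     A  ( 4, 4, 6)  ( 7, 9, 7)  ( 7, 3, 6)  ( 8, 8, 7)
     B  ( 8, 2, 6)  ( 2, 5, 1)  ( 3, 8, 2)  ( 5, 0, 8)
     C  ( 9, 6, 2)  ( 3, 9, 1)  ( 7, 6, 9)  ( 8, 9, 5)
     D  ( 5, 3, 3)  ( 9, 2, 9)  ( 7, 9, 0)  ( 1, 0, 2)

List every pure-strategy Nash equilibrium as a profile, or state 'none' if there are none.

NE set: (C,S,W)

(A,P,X): not NE [P1→C gives 9>5; P2→Q gives 9>2]
(A,P,Y): not NE [P1→B gives 7>6; P2→S gives 6>3; P3→X gives 9>4]
(A,P,Z): not NE [P3→X gives 9>3]
(A,P,W): not NE [P1→C gives 9>4; P2→Q gives 9>4; P3→X gives 9>6]
(A,Q,X): not NE [P1→C gives 6>4; P3→W gives 7>1]
(A,Q,Y): not NE [P1→D gives 5>3; P3→W gives 7>3]
(A,Q,Z): not NE [P1→D gives 9>8; P2→P gives 5>2; P3→W gives 7>4]
(A,Q,W): not NE [P1→D gives 9>7]
(A,R,X): not NE [P1→C gives 9>4; P2→Q gives 9>1; P3→W gives 6>3]
(A,R,Y): not NE [P2→S gives 6>0; P3→W gives 6>1]
(A,R,Z): not NE [P1→C gives 8>1; P2→P gives 5>2; P3→W gives 6>2]
(A,R,W): not NE [P2→Q gives 9>3]
(A,S,X): not NE [P1→B gives 7>6; P2→Q gives 9>0; P3→W gives 7>5]
(A,S,Y): not NE [P3→W gives 7>1]
(A,S,Z): not NE [P1→B gives 9>6; P2→P gives 5>0; P3→W gives 7>1]
(A,S,W): not NE [P2→Q gives 9>8]
(B,P,X): not NE [P1→C gives 9>0; P2→R gives 9>7]
(B,P,Y): not NE [P2→R gives 9>8; P3→X gives 9>4]
(B,P,Z): not NE [P1→A gives 6>1; P2→S gives 8>7; P3→X gives 9>4]
(B,P,W): not NE [P1→C gives 9>8; P2→R gives 8>2; P3→X gives 9>6]
(B,Q,X): not NE [P1→C gives 6>2; P2→R gives 9>1; P3→Y gives 7>3]
(B,Q,Y): not NE [P2→R gives 9>0]
(B,Q,Z): not NE [P1→D gives 9>8; P2→S gives 8>5; P3→Y gives 7>6]
(B,Q,W): not NE [P1→D gives 9>2; P2→R gives 8>5; P3→Y gives 7>1]
(B,R,X): not NE [P1→C gives 9>1; P3→Y gives 7>2]
(B,R,Y): not NE [P1→A gives 10>9]
(B,R,Z): not NE [P1→C gives 8>4; P2→S gives 8>2; P3→Y gives 7>6]
(B,R,W): not NE [P1→D gives 7>3; P3→Y gives 7>2]
(B,S,X): not NE [P2→R gives 9>5]
(B,S,Y): not NE [P1→A gives 6>3; P2→R gives 9>5; P3→W gives 8>0]
(B,S,Z): not NE [P3→W gives 8>1]
(B,S,W): not NE [P1→C gives 8>5; P2→R gives 8>0]
(C,P,X): not NE [P3→Y gives 9>7]
(C,P,Y): not NE [P1→B gives 7>6; P2→R gives 6>2]
(C,P,Z): not NE [P1→A gives 6>1; P2→Q gives 9>0; P3→Y gives 9>7]
(C,P,W): not NE [P2→S gives 9>6; P3→Y gives 9>2]
(C,Q,X): not NE [P2→R gives 8>1; P3→Y gives 7>5]
(C,Q,Y): not NE [P1→D gives 5>4]
(C,Q,Z): not NE [P1→D gives 9>8; P3→Y gives 7>5]
(C,Q,W): not NE [P1→D gives 9>3; P3→Y gives 7>1]
(C,R,X): not NE [P3→Z gives 10>9]
(C,R,Y): not NE [P1→A gives 10>6; P3→Z gives 10>0]
(C,R,Z): not NE [P2→Q gives 9>2]
(C,R,W): not NE [P2→S gives 9>6; P3→Z gives 10>9]
(C,S,X): not NE [P1→B gives 7>4; P2→R gives 8>7; P3→W gives 5>3]
(C,S,Y): not NE [P1→A gives 6>1; P2→R gives 6>1; P3→W gives 5>2]
(C,S,Z): not NE [P1→B gives 9>7; P2→Q gives 9>3]
(C,S,W): NE
(D,P,X): not NE [P1→C gives 9>3; P2→S gives 9>6; P3→Z gives 4>1]
(D,P,Y): not NE [P1→B gives 7>5; P2→R gives 8>1; P3→Z gives 4>1]
(D,P,Z): not NE [P1→A gives 6>1]
(D,P,W): not NE [P1→C gives 9>5; P2→R gives 9>3; P3→Z gives 4>3]
(D,Q,X): not NE [P1→C gives 6>0; P2→S gives 9>0; P3→W gives 9>4]
(D,Q,Y): not NE [P2→R gives 8>4; P3→W gives 9>2]
(D,Q,Z): not NE [P2→P gives 6>1; P3→W gives 9>7]
(D,Q,W): not NE [P2→R gives 9>2]
(D,R,X): not NE [P1→C gives 9>3; P3→Z gives 9>0]
(D,R,Y): not NE [P1→A gives 10>4; P3→Z gives 9>1]
(D,R,Z): not NE [P1→C gives 8>4; P2→P gives 6>4]
(D,R,W): not NE [P3→Z gives 9>0]
(D,S,X): not NE [P1→B gives 7>5]
(D,S,Y): not NE [P1→A gives 6>5; P2→R gives 8>6; P3→X gives 6>5]
(D,S,Z): not NE [P1→B gives 9>3; P2→P gives 6>0; P3→X gives 6>4]
(D,S,W): not NE [P1→C gives 8>1; P2→R gives 9>0; P3→X gives 6>2]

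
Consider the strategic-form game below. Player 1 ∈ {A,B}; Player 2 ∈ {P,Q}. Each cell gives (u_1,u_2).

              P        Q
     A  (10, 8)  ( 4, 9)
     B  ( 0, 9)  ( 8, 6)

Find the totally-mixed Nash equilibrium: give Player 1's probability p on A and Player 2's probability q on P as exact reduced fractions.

(p,q) = (3/4, 2/7)

P1 indiff ⇒ q·10+(1-q)·4 = q·0+(1-q)·8 ⇒ q(10) = (1-q)(4) ⇒ q = 2/7
P2 indiff ⇒ p·8+(1-p)·9 = p·9+(1-p)·6 ⇒ p(-1) = (1-p)(-3) ⇒ p = 3/4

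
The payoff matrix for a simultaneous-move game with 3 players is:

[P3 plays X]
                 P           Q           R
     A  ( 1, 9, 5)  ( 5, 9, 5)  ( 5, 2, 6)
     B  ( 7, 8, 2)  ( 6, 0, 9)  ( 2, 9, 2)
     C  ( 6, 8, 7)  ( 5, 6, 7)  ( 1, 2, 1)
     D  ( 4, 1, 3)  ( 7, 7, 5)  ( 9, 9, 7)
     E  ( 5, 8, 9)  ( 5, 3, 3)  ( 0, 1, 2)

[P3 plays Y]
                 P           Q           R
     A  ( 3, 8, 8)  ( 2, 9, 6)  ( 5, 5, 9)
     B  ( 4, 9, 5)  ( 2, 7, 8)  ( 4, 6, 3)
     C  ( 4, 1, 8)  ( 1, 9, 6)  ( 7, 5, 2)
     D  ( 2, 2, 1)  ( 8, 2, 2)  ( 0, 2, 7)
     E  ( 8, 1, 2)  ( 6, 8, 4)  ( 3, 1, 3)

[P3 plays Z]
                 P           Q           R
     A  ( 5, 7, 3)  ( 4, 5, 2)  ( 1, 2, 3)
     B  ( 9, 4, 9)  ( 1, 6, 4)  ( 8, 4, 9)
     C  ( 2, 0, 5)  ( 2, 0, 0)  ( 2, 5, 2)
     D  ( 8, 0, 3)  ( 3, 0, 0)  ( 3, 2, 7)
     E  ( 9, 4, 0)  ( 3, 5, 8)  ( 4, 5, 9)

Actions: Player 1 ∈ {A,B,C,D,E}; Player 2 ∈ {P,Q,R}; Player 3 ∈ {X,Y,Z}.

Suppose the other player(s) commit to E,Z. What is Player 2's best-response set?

u_2(P vs E,Z) = 4
u_2(Q vs E,Z) = 5
u_2(R vs E,Z) = 5
max payoff 5 at {Q,R}

P2 best: {Q,R}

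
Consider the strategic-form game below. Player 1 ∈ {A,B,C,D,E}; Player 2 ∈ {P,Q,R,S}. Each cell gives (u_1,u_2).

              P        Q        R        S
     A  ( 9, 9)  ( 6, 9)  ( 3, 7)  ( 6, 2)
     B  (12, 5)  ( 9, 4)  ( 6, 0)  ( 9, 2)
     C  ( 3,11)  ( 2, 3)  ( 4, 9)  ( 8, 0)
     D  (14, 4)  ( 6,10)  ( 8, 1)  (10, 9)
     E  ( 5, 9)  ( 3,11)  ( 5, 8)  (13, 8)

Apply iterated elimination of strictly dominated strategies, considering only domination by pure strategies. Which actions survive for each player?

Remaining: P1:{B,D} P2:{P,Q}

P1 drop A (B beats it: P:12>9 Q:9>6 R:6>3 S:9>6)
P1 drop C (B beats it: P:12>3 Q:9>2 R:6>4 S:9>8)
P2 drop R (P beats it: B:5>0 D:4>1 E:9>8)
P2 drop S (Q beats it: B:4>2 D:10>9 E:11>8)
P1 drop E (B beats it: P:12>5 Q:9>3)
P1→{B,D} P2→{P,Q}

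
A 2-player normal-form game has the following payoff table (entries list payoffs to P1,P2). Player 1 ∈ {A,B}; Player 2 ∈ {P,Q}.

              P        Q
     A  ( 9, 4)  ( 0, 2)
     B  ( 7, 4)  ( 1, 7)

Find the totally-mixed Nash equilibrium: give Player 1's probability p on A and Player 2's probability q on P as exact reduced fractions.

P1 mixes 3/5 on A; P2 mixes 1/3 on P

P1 indiff ⇒ q·9+(1-q)·0 = q·7+(1-q)·1 ⇒ q(2) = (1-q)(1) ⇒ q = 1/3
P2 indiff ⇒ p·4+(1-p)·4 = p·2+(1-p)·7 ⇒ p(2) = (1-p)(3) ⇒ p = 3/5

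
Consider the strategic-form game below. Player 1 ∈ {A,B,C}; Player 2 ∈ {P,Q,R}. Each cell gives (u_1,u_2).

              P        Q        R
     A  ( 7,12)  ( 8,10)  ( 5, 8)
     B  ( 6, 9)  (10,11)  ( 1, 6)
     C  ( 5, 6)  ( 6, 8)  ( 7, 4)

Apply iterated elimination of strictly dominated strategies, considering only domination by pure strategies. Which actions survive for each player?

Survivors P1:{A,B} P2:{P,Q}

P2 drop R (P beats it: A:12>8 B:9>6 C:6>4)
P1 drop C (A beats it: P:7>5 Q:8>6)
P1→{A,B} P2→{P,Q}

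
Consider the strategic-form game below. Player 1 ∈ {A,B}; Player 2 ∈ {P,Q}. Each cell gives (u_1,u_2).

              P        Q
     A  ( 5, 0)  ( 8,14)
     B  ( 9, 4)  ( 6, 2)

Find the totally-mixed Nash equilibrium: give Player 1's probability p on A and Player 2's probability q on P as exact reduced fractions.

P1 indiff ⇒ q·5+(1-q)·8 = q·9+(1-q)·6 ⇒ q(-4) = (1-q)(-2) ⇒ q = 1/3
P2 indiff ⇒ p·0+(1-p)·4 = p·14+(1-p)·2 ⇒ p(-14) = (1-p)(-2) ⇒ p = 1/8

p=1/8, q=1/3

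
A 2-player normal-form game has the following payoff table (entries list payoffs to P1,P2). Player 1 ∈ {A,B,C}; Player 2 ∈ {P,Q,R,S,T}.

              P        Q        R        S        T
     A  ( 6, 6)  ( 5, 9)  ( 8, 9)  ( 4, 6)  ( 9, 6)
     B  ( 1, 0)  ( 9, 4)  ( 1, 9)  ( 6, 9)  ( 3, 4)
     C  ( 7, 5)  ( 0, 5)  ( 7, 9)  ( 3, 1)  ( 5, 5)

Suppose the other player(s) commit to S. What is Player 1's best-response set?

BR_1 = {B}

u_1(A vs S) = 4
u_1(B vs S) = 6
u_1(C vs S) = 3
max payoff 6 at {B}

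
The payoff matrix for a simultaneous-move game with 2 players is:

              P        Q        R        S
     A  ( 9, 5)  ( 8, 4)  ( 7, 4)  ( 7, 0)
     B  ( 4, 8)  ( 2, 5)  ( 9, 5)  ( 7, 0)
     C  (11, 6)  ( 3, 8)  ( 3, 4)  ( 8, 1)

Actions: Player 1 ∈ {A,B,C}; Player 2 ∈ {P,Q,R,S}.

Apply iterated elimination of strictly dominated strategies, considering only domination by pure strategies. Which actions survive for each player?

P2 drop R (P beats it: A:5>4 B:8>5 C:6>4)
P1 drop B (C beats it: P:11>4 Q:3>2 S:8>7)
P2 drop S (P beats it: A:5>0 C:6>1)
P1→{A,C} P2→{P,Q}

Survivors P1:{A,C} P2:{P,Q}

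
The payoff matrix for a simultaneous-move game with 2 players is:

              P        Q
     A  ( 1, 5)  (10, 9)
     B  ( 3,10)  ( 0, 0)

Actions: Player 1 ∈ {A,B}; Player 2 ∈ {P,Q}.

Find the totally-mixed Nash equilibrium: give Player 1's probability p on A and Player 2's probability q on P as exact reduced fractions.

P1 indiff ⇒ q·1+(1-q)·10 = q·3+(1-q)·0 ⇒ q(-2) = (1-q)(-10) ⇒ q = 5/6
P2 indiff ⇒ p·5+(1-p)·10 = p·9+(1-p)·0 ⇒ p(-4) = (1-p)(-10) ⇒ p = 5/7

p=5/7, q=5/6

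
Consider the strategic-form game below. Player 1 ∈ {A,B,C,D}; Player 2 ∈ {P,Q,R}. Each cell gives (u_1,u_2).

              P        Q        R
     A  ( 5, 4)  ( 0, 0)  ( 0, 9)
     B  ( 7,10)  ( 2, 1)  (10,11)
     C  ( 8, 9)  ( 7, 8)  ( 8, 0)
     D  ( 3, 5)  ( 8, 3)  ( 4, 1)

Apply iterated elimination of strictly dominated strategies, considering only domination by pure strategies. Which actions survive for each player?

IESDS → P1:{B,C} P2:{P,R}

P1 drop A (B beats it: P:7>5 Q:2>0 R:10>0)
P2 drop Q (P beats it: B:10>1 C:9>8 D:5>3)
P1 drop D (B beats it: P:7>3 R:10>4)
P1→{B,C} P2→{P,R}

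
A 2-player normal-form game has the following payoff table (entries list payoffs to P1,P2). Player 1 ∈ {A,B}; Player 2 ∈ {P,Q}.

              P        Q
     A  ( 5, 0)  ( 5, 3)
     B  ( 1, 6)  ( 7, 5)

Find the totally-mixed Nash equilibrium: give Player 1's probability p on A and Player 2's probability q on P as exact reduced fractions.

(p,q) = (1/4, 1/3)

P1 indiff ⇒ q·5+(1-q)·5 = q·1+(1-q)·7 ⇒ q(4) = (1-q)(2) ⇒ q = 1/3
P2 indiff ⇒ p·0+(1-p)·6 = p·3+(1-p)·5 ⇒ p(-3) = (1-p)(-1) ⇒ p = 1/4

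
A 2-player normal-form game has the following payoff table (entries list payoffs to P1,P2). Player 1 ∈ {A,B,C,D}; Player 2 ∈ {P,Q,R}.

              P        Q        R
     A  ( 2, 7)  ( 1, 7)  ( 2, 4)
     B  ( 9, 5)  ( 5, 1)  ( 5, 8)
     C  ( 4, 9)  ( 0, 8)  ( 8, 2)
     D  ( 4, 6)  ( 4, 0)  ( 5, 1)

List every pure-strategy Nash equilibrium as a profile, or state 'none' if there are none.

(A,P): not NE [P1→B gives 9>2]
(A,Q): not NE [P1→B gives 5>1]
(A,R): not NE [P1→C gives 8>2; P2→Q gives 7>4]
(B,P): not NE [P2→R gives 8>5]
(B,Q): not NE [P2→R gives 8>1]
(B,R): not NE [P1→C gives 8>5]
(C,P): not NE [P1→B gives 9>4]
(C,Q): not NE [P1→B gives 5>0; P2→P gives 9>8]
(C,R): not NE [P2→P gives 9>2]
(D,P): not NE [P1→B gives 9>4]
(D,Q): not NE [P1→B gives 5>4; P2→P gives 6>0]
(D,R): not NE [P1→C gives 8>5; P2→P gives 6>1]

Equilibria: none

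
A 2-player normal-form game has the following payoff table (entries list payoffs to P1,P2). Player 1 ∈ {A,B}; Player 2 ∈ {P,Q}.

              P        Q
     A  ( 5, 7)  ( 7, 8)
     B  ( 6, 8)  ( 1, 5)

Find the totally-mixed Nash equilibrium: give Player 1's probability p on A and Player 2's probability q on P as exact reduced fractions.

(p,q) = (3/4, 6/7)

P1 indiff ⇒ q·5+(1-q)·7 = q·6+(1-q)·1 ⇒ q(-1) = (1-q)(-6) ⇒ q = 6/7
P2 indiff ⇒ p·7+(1-p)·8 = p·8+(1-p)·5 ⇒ p(-1) = (1-p)(-3) ⇒ p = 3/4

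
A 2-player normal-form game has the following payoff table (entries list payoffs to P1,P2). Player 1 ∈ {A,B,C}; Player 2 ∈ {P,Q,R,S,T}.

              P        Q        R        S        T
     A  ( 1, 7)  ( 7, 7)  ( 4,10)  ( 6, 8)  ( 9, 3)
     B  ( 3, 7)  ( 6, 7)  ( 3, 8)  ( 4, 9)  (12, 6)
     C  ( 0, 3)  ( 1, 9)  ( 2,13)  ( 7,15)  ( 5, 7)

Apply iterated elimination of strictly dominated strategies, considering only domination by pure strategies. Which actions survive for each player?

Remaining: P1:{A,C} P2:{R,S}

P2 drop P (R beats it: A:10>7 B:8>7 C:13>3)
P2 drop Q (R beats it: A:10>7 B:8>7 C:13>9)
P2 drop T (R beats it: A:10>3 B:8>6 C:13>7)
P1 drop B (A beats it: R:4>3 S:6>4)
P1→{A,C} P2→{R,S}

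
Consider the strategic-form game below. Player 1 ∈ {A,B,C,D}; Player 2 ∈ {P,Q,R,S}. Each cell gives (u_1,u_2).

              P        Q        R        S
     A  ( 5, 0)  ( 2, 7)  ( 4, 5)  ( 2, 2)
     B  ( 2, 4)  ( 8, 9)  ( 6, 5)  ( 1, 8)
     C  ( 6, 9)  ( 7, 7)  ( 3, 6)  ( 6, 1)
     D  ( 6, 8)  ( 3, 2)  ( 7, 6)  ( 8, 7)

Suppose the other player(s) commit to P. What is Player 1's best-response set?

u_1(A vs P) = 5
u_1(B vs P) = 2
u_1(C vs P) = 6
u_1(D vs P) = 6
max payoff 6 at {C,D}

P1 best: {C,D}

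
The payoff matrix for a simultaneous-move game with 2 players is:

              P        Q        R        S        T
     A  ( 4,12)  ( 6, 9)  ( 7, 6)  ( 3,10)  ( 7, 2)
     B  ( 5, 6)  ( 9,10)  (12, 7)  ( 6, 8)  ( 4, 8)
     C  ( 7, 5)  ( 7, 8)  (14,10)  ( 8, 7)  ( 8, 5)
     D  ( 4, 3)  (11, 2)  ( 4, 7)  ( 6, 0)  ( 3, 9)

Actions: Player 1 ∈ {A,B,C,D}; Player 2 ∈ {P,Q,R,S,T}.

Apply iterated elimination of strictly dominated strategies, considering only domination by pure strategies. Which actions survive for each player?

Remaining: P1:{B,C,D} P2:{Q,R,T}

P1 drop A (C beats it: P:7>4 Q:7>6 R:14>7 S:8>3 T:8>7)
P2 drop P (R beats it: B:7>6 C:10>5 D:7>3)
P2 drop S (Q beats it: B:10>8 C:8>7 D:2>0)
P1→{B,C,D} P2→{Q,R,T}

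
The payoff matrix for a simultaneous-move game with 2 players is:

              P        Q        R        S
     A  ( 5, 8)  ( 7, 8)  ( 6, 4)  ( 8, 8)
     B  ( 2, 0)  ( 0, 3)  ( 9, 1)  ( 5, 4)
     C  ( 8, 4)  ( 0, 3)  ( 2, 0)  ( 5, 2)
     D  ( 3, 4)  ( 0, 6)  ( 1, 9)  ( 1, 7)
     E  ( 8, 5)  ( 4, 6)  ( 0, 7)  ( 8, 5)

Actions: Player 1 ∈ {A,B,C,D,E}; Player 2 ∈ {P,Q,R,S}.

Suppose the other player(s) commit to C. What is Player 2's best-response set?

u_2(P vs C) = 4
u_2(Q vs C) = 3
u_2(R vs C) = 0
u_2(S vs C) = 2
max payoff 4 at {P}

BR_2 = {P}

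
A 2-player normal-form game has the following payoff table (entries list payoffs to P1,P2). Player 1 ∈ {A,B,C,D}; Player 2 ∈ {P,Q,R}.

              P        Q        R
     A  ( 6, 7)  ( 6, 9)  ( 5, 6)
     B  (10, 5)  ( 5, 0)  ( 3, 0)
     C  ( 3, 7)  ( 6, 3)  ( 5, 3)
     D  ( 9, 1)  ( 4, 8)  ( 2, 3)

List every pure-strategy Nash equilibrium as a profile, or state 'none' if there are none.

(A,P): not NE [P1→B gives 10>6; P2→Q gives 9>7]
(A,Q): NE
(A,R): not NE [P2→Q gives 9>6]
(B,P): NE
(B,Q): not NE [P1→C gives 6>5; P2→P gives 5>0]
(B,R): not NE [P1→C gives 5>3; P2→P gives 5>0]
(C,P): not NE [P1→B gives 10>3]
(C,Q): not NE [P2→P gives 7>3]
(C,R): not NE [P2→P gives 7>3]
(D,P): not NE [P1→B gives 10>9; P2→Q gives 8>1]
(D,Q): not NE [P1→C gives 6>4]
(D,R): not NE [P1→C gives 5>2; P2→Q gives 8>3]

PSNE = {(A,Q), (B,P)}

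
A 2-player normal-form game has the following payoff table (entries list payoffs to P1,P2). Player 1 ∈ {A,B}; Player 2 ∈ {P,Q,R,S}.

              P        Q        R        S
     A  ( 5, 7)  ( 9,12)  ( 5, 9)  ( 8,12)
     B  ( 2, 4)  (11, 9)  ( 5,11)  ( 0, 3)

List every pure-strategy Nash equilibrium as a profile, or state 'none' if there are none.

(A,P): not NE [P2→S gives 12>7]
(A,Q): not NE [P1→B gives 11>9]
(A,R): not NE [P2→S gives 12>9]
(A,S): NE
(B,P): not NE [P1→A gives 5>2; P2→R gives 11>4]
(B,Q): not NE [P2→R gives 11>9]
(B,R): NE
(B,S): not NE [P1→A gives 8>0; P2→R gives 11>3]

NE set: (A,S), (B,R)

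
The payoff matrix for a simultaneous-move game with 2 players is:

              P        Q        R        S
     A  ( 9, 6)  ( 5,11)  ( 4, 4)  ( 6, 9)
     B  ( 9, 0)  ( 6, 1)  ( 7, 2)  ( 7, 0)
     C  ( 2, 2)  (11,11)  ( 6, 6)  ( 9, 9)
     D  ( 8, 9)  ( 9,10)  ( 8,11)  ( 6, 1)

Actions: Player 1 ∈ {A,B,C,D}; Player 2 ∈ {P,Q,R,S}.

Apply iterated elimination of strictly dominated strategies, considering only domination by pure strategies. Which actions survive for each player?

P2 drop P (Q beats it: A:11>6 B:1>0 C:11>2 D:10>9)
P1 drop A (B beats it: Q:6>5 R:7>4 S:7>6)
P2 drop S (Q beats it: B:1>0 C:11>9 D:10>1)
P1 drop B (D beats it: Q:9>6 R:8>7)
P1→{C,D} P2→{Q,R}

Remaining: P1:{C,D} P2:{Q,R}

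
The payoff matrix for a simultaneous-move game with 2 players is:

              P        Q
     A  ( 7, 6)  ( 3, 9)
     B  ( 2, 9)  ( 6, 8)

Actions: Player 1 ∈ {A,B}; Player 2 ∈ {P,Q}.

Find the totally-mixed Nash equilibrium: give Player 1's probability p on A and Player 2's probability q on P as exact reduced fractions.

P1 indiff ⇒ q·7+(1-q)·3 = q·2+(1-q)·6 ⇒ q(5) = (1-q)(3) ⇒ q = 3/8
P2 indiff ⇒ p·6+(1-p)·9 = p·9+(1-p)·8 ⇒ p(-3) = (1-p)(-1) ⇒ p = 1/4

P1 mixes 1/4 on A; P2 mixes 3/8 on P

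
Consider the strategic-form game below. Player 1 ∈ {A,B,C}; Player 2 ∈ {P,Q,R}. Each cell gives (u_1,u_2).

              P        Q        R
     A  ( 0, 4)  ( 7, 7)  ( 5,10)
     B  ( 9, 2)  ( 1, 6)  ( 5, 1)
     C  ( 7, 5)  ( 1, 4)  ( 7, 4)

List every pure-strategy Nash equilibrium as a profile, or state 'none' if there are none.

PSNE: ∅

(A,P): not NE [P1→B gives 9>0; P2→R gives 10>4]
(A,Q): not NE [P2→R gives 10>7]
(A,R): not NE [P1→C gives 7>5]
(B,P): not NE [P2→Q gives 6>2]
(B,Q): not NE [P1→A gives 7>1]
(B,R): not NE [P1→C gives 7>5; P2→Q gives 6>1]
(C,P): not NE [P1→B gives 9>7]
(C,Q): not NE [P1→A gives 7>1; P2→P gives 5>4]
(C,R): not NE [P2→P gives 5>4]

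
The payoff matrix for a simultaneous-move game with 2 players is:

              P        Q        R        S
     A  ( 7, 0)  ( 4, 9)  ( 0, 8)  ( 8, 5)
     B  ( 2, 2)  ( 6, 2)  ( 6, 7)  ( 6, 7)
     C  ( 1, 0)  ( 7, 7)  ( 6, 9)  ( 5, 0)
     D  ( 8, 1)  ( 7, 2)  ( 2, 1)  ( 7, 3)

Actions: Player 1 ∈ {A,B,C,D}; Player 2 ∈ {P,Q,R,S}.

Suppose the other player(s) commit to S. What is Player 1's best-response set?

u_1(A vs S) = 8
u_1(B vs S) = 6
u_1(C vs S) = 5
u_1(D vs S) = 7
max payoff 8 at {A}

argmax u_1 = {A}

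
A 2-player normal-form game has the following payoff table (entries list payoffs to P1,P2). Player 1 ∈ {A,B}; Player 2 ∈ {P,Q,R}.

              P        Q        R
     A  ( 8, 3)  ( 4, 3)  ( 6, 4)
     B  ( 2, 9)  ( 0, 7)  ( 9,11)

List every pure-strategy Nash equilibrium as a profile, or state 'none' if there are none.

(A,P): not NE [P2→R gives 4>3]
(A,Q): not NE [P2→R gives 4>3]
(A,R): not NE [P1→B gives 9>6]
(B,P): not NE [P1→A gives 8>2; P2→R gives 11>9]
(B,Q): not NE [P1→A gives 4>0; P2→R gives 11>7]
(B,R): NE

PSNE = {(B,R)}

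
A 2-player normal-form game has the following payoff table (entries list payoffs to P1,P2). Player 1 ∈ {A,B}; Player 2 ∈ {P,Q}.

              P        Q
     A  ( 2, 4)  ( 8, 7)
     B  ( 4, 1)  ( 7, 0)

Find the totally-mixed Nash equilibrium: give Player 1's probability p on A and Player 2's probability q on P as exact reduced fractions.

p=1/4, q=1/3

P1 indiff ⇒ q·2+(1-q)·8 = q·4+(1-q)·7 ⇒ q(-2) = (1-q)(-1) ⇒ q = 1/3
P2 indiff ⇒ p·4+(1-p)·1 = p·7+(1-p)·0 ⇒ p(-3) = (1-p)(-1) ⇒ p = 1/4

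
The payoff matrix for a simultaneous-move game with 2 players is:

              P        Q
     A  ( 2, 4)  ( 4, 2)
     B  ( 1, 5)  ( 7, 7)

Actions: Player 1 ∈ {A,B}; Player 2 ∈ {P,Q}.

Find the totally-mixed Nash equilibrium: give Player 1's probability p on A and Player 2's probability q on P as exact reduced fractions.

p=1/2, q=3/4

P1 indiff ⇒ q·2+(1-q)·4 = q·1+(1-q)·7 ⇒ q(1) = (1-q)(3) ⇒ q = 3/4
P2 indiff ⇒ p·4+(1-p)·5 = p·2+(1-p)·7 ⇒ p(2) = (1-p)(2) ⇒ p = 1/2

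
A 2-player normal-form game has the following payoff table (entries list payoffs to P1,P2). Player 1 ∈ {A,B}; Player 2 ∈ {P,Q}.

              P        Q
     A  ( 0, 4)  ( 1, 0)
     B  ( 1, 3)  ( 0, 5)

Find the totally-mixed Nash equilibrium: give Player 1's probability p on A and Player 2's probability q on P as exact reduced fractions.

P1 indiff ⇒ q·0+(1-q)·1 = q·1+(1-q)·0 ⇒ q(-1) = (1-q)(-1) ⇒ q = 1/2
P2 indiff ⇒ p·4+(1-p)·3 = p·0+(1-p)·5 ⇒ p(4) = (1-p)(2) ⇒ p = 1/3

P1 mixes 1/3 on A; P2 mixes 1/2 on P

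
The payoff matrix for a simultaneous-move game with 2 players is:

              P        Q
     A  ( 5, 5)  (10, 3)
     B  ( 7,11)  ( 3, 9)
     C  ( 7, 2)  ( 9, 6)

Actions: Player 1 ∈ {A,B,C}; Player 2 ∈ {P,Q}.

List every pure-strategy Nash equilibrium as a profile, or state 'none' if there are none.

NE set: (B,P)

(A,P): not NE [P1→C gives 7>5]
(A,Q): not NE [P2→P gives 5>3]
(B,P): NE
(B,Q): not NE [P1→A gives 10>3; P2→P gives 11>9]
(C,P): not NE [P2→Q gives 6>2]
(C,Q): not NE [P1→A gives 10>9]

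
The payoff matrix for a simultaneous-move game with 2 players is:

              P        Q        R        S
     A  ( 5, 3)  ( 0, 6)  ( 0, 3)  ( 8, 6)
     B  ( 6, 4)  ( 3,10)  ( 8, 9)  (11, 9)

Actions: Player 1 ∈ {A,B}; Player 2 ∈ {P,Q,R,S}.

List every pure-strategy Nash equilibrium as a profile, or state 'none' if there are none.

(A,P): not NE [P1→B gives 6>5; P2→S gives 6>3]
(A,Q): not NE [P1→B gives 3>0]
(A,R): not NE [P1→B gives 8>0; P2→S gives 6>3]
(A,S): not NE [P1→B gives 11>8]
(B,P): not NE [P2→Q gives 10>4]
(B,Q): NE
(B,R): not NE [P2→Q gives 10>9]
(B,S): not NE [P2→Q gives 10>9]

NE set: (B,Q)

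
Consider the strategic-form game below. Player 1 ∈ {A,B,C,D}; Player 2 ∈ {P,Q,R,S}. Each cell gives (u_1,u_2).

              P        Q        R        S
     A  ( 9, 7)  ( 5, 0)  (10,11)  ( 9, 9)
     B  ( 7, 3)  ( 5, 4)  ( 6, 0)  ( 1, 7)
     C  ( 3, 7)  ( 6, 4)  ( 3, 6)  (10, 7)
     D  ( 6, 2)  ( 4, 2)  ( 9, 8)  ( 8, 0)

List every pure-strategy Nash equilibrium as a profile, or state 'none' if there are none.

PSNE = {(A,R), (C,S)}

(A,P): not NE [P2→R gives 11>7]
(A,Q): not NE [P1→C gives 6>5; P2→R gives 11>0]
(A,R): NE
(A,S): not NE [P1→C gives 10>9; P2→R gives 11>9]
(B,P): not NE [P1→A gives 9>7; P2→S gives 7>3]
(B,Q): not NE [P1→C gives 6>5; P2→S gives 7>4]
(B,R): not NE [P1→A gives 10>6; P2→S gives 7>0]
(B,S): not NE [P1→C gives 10>1]
(C,P): not NE [P1→A gives 9>3]
(C,Q): not NE [P2→S gives 7>4]
(C,R): not NE [P1→A gives 10>3; P2→S gives 7>6]
(C,S): NE
(D,P): not NE [P1→A gives 9>6; P2→R gives 8>2]
(D,Q): not NE [P1→C gives 6>4; P2→R gives 8>2]
(D,R): not NE [P1→A gives 10>9]
(D,S): not NE [P1→C gives 10>8; P2→R gives 8>0]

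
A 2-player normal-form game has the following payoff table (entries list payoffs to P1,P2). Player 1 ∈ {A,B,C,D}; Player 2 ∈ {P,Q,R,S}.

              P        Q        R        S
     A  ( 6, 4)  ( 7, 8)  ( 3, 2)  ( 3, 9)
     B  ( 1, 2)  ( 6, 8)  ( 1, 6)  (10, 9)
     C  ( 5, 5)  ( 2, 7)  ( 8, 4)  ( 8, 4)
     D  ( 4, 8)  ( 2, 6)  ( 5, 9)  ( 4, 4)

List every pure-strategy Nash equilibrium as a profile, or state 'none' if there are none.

(A,P): not NE [P2→S gives 9>4]
(A,Q): not NE [P2→S gives 9>8]
(A,R): not NE [P1→C gives 8>3; P2→S gives 9>2]
(A,S): not NE [P1→B gives 10>3]
(B,P): not NE [P1→A gives 6>1; P2→S gives 9>2]
(B,Q): not NE [P1→A gives 7>6; P2→S gives 9>8]
(B,R): not NE [P1→C gives 8>1; P2→S gives 9>6]
(B,S): NE
(C,P): not NE [P1→A gives 6>5; P2→Q gives 7>5]
(C,Q): not NE [P1→A gives 7>2]
(C,R): not NE [P2→Q gives 7>4]
(C,S): not NE [P1→B gives 10>8; P2→Q gives 7>4]
(D,P): not NE [P1→A gives 6>4; P2→R gives 9>8]
(D,Q): not NE [P1→A gives 7>2; P2→R gives 9>6]
(D,R): not NE [P1→C gives 8>5]
(D,S): not NE [P1→B gives 10>4; P2→R gives 9>4]

Nash profiles: (B,S)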